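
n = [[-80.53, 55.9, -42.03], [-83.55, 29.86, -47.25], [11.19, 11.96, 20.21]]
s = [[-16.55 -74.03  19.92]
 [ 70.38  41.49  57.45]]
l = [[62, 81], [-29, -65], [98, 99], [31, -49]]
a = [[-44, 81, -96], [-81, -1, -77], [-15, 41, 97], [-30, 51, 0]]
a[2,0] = -15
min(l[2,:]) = 98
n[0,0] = -80.53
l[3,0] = 31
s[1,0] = 70.38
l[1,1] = -65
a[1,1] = -1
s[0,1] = -74.03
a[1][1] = -1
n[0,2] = -42.03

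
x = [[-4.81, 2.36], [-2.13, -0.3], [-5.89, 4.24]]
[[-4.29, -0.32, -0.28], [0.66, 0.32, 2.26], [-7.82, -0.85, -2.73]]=x @ [[-0.04, -0.1, -0.81],[-1.9, -0.34, -1.77]]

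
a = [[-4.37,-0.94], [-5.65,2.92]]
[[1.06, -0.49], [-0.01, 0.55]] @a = [[-1.86, -2.43], [-3.06, 1.62]]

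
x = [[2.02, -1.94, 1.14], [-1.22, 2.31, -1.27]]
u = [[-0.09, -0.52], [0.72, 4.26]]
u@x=[[0.45,-1.03,0.56],[-3.74,8.44,-4.59]]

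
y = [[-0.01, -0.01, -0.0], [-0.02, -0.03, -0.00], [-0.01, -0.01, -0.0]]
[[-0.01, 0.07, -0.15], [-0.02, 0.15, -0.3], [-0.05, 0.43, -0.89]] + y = [[-0.02, 0.06, -0.15],  [-0.04, 0.12, -0.30],  [-0.06, 0.42, -0.89]]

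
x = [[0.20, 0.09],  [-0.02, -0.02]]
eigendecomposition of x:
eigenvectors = [[1.00, -0.39], [-0.09, 0.92]]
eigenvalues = [0.19, -0.01]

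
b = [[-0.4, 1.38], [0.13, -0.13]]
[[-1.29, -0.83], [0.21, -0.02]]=b @ [[1.01,-1.02], [-0.64,-0.90]]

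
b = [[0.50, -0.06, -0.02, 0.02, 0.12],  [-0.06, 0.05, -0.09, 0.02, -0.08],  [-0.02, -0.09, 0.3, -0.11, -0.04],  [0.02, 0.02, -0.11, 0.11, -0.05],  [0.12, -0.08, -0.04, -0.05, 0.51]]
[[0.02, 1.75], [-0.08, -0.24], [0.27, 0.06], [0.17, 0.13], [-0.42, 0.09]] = b@[[-0.14, 3.8], [-2.9, 2.57], [0.79, 1.94], [2.44, 1.98], [-0.94, 0.04]]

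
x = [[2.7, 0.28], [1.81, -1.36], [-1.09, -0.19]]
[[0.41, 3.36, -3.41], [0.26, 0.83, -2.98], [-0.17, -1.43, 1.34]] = x @ [[0.15, 1.15, -1.31],[0.01, 0.92, 0.45]]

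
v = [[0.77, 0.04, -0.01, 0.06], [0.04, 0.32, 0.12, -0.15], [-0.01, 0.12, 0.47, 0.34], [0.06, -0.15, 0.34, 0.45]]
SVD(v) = [[-0.57,  0.82,  -0.03,  -0.08], [0.00,  0.08,  0.85,  0.52], [-0.56,  -0.43,  0.4,  -0.58], [-0.60,  -0.36,  -0.34,  0.62]] @ diag([0.8239392880086281, 0.7525852894445122, 0.4347846796213823, 0.001309257074522306]) @ [[-0.57, 0.00, -0.56, -0.6], [0.82, 0.08, -0.43, -0.36], [-0.03, 0.85, 0.4, -0.34], [0.08, -0.52, 0.58, -0.62]]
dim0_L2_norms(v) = [0.77, 0.38, 0.59, 0.59]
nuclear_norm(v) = 2.01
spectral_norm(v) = 0.82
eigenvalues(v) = [-0.0, 0.82, 0.75, 0.43]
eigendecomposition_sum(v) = [[-0.00, 0.00, -0.00, 0.00], [0.00, -0.00, 0.00, -0.0], [-0.00, 0.00, -0.00, 0.0], [0.00, -0.0, 0.0, -0.0]] + [[0.26, -0.0, 0.26, 0.28],[-0.0, 0.00, -0.0, -0.00],[0.26, -0.0, 0.26, 0.28],[0.28, -0.0, 0.28, 0.30]] + [[0.51, 0.05, -0.27, -0.23], [0.05, 0.01, -0.03, -0.02], [-0.27, -0.03, 0.14, 0.12], [-0.23, -0.02, 0.12, 0.10]] + [[0.00, -0.01, -0.00, 0.0], [-0.01, 0.32, 0.15, -0.13], [-0.0, 0.15, 0.07, -0.06], [0.00, -0.13, -0.06, 0.05]]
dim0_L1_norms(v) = [0.88, 0.63, 0.94, 1.0]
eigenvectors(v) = [[0.08, -0.57, 0.82, 0.03], [-0.52, 0.00, 0.08, -0.85], [0.58, -0.56, -0.43, -0.40], [-0.62, -0.6, -0.36, 0.34]]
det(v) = -0.00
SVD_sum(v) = [[0.26, -0.00, 0.26, 0.28], [-0.0, 0.0, -0.0, -0.0], [0.26, -0.00, 0.26, 0.28], [0.28, -0.0, 0.28, 0.3]] + [[0.51,0.05,-0.27,-0.23], [0.05,0.01,-0.03,-0.02], [-0.27,-0.03,0.14,0.12], [-0.23,-0.02,0.12,0.1]] + [[0.0,-0.01,-0.0,0.00],[-0.01,0.32,0.15,-0.13],[-0.0,0.15,0.07,-0.06],[0.00,-0.13,-0.06,0.05]] + [[-0.0, 0.00, -0.0, 0.0], [0.0, -0.00, 0.0, -0.00], [-0.00, 0.0, -0.0, 0.0], [0.0, -0.00, 0.0, -0.0]]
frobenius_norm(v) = 1.20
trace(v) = 2.01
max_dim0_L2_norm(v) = 0.77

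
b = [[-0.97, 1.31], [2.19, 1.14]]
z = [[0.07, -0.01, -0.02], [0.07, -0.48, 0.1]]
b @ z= [[0.02, -0.62, 0.15],[0.23, -0.57, 0.07]]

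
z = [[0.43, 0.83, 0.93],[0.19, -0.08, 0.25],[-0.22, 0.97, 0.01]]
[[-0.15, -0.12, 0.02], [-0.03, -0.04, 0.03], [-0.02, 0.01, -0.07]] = z @ [[-0.12, -0.07, -0.04],[-0.05, -0.00, -0.08],[-0.06, -0.10, 0.11]]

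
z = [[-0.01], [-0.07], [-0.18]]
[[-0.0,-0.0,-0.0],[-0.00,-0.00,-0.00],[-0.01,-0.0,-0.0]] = z @ [[0.04, 0.02, 0.02]]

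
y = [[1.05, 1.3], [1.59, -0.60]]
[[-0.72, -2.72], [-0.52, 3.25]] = y @ [[-0.41, 0.96], [-0.22, -2.87]]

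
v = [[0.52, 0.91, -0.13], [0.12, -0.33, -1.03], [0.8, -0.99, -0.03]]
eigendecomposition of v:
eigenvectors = [[(-0.28+0j), (0.72+0j), 0.72-0.00j], [0.69+0.00j, 0.21+0.38j, (0.21-0.38j)], [(0.67+0j), 0.08-0.53j, (0.08+0.53j)]]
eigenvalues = [(-1.38+0j), (0.77+0.58j), (0.77-0.58j)]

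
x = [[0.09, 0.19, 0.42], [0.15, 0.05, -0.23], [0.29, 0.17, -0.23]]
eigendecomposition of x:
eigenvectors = [[-0.66, 0.88, 0.61], [0.49, 0.08, -0.77], [0.57, 0.47, 0.21]]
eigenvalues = [-0.42, 0.33, -0.01]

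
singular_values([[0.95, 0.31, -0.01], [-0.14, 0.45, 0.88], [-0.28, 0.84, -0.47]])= [1.0, 1.0, 1.0]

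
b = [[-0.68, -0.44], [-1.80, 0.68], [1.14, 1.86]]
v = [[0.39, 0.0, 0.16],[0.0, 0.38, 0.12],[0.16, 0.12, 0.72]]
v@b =[[-0.08,0.13], [-0.55,0.48], [0.50,1.35]]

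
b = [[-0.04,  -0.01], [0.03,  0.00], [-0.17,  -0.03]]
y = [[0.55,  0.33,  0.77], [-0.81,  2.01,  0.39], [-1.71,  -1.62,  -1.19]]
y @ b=[[-0.14,-0.03], [0.03,-0.00], [0.22,0.05]]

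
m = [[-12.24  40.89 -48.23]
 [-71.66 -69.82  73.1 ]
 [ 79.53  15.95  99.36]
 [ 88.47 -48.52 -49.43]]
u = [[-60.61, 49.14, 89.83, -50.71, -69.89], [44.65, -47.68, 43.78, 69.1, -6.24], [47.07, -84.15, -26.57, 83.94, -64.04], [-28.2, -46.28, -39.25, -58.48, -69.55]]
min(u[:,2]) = -39.25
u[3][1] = -46.28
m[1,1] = -69.82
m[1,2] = 73.1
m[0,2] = -48.23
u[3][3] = -58.48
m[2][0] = 79.53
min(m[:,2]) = -49.43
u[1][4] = -6.24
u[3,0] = -28.2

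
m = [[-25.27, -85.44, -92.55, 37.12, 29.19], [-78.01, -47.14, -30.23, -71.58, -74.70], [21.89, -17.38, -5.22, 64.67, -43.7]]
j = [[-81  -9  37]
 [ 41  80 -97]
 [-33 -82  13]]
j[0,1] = -9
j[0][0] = -81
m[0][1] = -85.44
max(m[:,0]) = 21.89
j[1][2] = -97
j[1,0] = 41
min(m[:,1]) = -85.44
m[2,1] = -17.38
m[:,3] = [37.12, -71.58, 64.67]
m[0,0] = -25.27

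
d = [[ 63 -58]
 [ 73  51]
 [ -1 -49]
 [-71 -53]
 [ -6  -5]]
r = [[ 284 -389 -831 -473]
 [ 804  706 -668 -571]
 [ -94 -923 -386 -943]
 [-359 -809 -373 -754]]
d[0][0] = 63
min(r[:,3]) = -943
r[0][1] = -389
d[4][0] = -6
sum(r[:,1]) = -1415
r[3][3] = -754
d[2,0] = -1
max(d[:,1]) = 51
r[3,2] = -373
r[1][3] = -571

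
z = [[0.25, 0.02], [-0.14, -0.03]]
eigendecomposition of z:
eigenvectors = [[0.89, -0.07], [-0.46, 1.0]]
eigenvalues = [0.24, -0.02]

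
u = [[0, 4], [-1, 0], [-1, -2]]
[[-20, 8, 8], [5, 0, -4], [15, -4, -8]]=u @[[-5, 0, 4], [-5, 2, 2]]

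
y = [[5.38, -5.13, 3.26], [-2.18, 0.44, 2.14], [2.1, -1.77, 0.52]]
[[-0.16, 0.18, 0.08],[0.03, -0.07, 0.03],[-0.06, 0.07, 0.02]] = y @[[-0.01,0.02,-0.01],  [0.02,-0.02,-0.02],  [0.0,-0.01,0.01]]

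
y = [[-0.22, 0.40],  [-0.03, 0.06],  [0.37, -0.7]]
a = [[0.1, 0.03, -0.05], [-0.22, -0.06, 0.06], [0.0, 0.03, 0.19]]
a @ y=[[-0.04, 0.08], [0.07, -0.13], [0.07, -0.13]]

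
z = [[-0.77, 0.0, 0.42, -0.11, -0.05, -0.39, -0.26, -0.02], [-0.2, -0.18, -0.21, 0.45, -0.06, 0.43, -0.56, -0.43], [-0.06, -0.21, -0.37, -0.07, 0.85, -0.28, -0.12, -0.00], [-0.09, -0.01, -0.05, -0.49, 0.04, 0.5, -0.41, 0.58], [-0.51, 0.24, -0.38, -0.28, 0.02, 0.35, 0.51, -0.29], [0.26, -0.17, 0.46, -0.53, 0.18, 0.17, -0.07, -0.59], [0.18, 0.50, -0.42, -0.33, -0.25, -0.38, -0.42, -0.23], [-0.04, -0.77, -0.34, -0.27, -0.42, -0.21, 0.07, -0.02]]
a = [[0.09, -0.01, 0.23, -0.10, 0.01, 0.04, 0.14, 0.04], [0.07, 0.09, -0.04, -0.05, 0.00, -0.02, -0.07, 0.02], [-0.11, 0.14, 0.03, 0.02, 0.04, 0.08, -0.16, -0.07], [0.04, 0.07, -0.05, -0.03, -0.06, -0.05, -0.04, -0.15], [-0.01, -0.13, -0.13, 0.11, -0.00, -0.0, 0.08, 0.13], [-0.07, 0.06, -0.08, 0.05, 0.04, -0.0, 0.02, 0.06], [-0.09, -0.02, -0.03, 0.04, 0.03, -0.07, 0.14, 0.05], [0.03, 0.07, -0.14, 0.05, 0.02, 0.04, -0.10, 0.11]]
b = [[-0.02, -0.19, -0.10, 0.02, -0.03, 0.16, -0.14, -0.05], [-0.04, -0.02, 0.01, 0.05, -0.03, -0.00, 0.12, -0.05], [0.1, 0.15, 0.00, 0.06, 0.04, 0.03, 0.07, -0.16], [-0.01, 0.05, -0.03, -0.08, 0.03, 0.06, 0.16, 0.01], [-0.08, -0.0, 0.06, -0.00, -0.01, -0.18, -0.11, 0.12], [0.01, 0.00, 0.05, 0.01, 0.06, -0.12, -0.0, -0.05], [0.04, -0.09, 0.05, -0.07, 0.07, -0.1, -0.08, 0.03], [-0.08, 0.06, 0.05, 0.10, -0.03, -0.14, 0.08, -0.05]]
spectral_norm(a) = 0.39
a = b @ z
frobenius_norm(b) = 0.64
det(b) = -0.00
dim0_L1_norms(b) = [0.38, 0.56, 0.35, 0.39, 0.3, 0.79, 0.76, 0.52]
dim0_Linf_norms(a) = [0.11, 0.14, 0.23, 0.11, 0.06, 0.08, 0.16, 0.15]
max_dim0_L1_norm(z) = 2.71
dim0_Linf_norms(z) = [0.77, 0.77, 0.46, 0.53, 0.85, 0.5, 0.56, 0.59]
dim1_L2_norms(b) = [0.31, 0.15, 0.26, 0.2, 0.26, 0.15, 0.2, 0.23]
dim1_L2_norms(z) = [1.0, 1.0, 1.0, 1.0, 1.0, 1.0, 1.0, 1.0]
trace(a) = 0.43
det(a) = 0.00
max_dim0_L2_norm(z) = 1.0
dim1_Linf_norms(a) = [0.23, 0.09, 0.16, 0.15, 0.13, 0.08, 0.14, 0.14]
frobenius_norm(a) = 0.64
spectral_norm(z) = 1.01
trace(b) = -0.38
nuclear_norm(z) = 8.02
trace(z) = -2.06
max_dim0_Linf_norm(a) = 0.23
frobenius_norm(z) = 2.84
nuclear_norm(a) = 1.40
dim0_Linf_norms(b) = [0.1, 0.19, 0.1, 0.1, 0.07, 0.18, 0.16, 0.16]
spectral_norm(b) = 0.39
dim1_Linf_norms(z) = [0.77, 0.56, 0.85, 0.58, 0.51, 0.59, 0.5, 0.77]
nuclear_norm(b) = 1.39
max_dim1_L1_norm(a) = 0.66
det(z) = -1.02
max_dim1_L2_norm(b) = 0.31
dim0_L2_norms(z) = [1.0, 1.0, 1.0, 1.0, 1.0, 1.0, 1.0, 1.0]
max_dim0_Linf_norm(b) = 0.19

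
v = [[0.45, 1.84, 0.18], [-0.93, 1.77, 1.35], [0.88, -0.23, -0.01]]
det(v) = 2.06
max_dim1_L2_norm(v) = 2.41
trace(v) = 2.21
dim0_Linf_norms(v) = [0.93, 1.84, 1.35]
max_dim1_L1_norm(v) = 4.05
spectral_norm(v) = 2.85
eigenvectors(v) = [[0.70+0.00j,  (0.7-0j),  (0.81+0j)], [(-0.02+0.49j),  -0.02-0.49j,  (0.37+0j)], [(0.09-0.51j),  0.09+0.51j,  (0.45+0j)]]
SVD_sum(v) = [[-0.35,1.4,0.67], [-0.52,2.05,0.99], [0.09,-0.35,-0.17]] + [[0.89, 0.39, -0.34], [-0.5, -0.22, 0.19], [0.59, 0.26, -0.22]] + [[-0.08, 0.05, -0.16],[0.09, -0.06, 0.17],[0.20, -0.13, 0.38]]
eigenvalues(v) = [(0.42+1.15j), (0.42-1.15j), (1.38+0j)]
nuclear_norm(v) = 4.74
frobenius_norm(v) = 3.20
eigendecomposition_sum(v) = [[(0.3+0.61j), (0.15-0.78j), -0.65-0.46j], [(-0.43+0.19j), 0.54+0.13j, (0.34-0.44j)], [0.48-0.14j, (-0.55-0.21j), -0.42+0.41j]] + [[(0.3-0.61j), (0.15+0.78j), -0.65+0.46j], [-0.43-0.19j, 0.54-0.13j, 0.34+0.44j], [0.48+0.14j, -0.55+0.21j, (-0.42-0.41j)]] + [[(-0.14-0j),1.54+0.00j,1.48+0.00j],[(-0.06-0j),0.70+0.00j,0.67+0.00j],[(-0.08-0j),0.86+0.00j,(0.83+0j)]]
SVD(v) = [[0.56,-0.75,-0.35], [0.82,0.43,0.38], [-0.14,-0.5,0.86]] @ diag([2.852805262801199, 1.3593692300707922, 0.5308647933989644]) @ [[-0.22, 0.88, 0.42], [-0.87, -0.38, 0.33], [0.45, -0.29, 0.84]]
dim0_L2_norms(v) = [1.36, 2.56, 1.36]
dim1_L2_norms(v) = [1.9, 2.41, 0.91]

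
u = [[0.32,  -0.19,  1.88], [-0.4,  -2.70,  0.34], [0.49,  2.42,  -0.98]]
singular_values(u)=[3.85, 1.85, 0.18]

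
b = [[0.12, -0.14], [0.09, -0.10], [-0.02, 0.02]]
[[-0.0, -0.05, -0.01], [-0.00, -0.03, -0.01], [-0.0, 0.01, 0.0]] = b@ [[0.35,-0.06,-0.20], [0.33,0.29,-0.10]]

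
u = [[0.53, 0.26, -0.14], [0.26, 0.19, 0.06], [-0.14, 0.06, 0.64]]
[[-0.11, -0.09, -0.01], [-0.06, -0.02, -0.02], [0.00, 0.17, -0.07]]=u@ [[-0.21, -0.07, -0.14], [-0.02, -0.07, 0.16], [-0.04, 0.26, -0.16]]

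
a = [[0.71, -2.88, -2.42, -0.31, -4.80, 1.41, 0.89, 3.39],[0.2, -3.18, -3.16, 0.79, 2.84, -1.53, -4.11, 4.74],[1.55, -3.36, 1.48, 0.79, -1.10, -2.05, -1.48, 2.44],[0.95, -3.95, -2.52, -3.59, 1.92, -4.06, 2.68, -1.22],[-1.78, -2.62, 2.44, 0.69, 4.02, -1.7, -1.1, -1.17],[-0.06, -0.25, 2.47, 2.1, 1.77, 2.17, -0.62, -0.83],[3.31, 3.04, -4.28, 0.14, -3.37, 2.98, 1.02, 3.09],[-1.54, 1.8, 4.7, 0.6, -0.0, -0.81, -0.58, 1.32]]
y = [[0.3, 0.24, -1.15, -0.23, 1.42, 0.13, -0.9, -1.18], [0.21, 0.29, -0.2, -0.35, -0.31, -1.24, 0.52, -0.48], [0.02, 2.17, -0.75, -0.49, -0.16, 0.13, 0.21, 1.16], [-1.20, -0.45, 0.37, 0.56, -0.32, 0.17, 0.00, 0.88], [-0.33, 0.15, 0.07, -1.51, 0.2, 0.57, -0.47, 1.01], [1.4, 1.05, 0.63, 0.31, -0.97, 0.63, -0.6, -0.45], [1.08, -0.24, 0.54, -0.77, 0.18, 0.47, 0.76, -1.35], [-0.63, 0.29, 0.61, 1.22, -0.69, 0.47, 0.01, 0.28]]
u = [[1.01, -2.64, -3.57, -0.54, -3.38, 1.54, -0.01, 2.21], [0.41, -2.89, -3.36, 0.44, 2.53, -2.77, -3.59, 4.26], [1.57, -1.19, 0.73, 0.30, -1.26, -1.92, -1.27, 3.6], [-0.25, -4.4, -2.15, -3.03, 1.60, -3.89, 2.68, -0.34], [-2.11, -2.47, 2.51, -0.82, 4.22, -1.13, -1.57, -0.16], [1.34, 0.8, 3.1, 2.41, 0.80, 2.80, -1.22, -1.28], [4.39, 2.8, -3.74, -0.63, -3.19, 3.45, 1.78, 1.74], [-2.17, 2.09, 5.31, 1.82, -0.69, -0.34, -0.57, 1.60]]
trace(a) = 3.95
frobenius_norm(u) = 19.23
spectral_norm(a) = 11.92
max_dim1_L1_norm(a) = 21.23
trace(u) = 6.22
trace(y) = 2.27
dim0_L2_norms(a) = [4.51, 8.04, 8.77, 4.42, 8.16, 6.49, 5.48, 7.4]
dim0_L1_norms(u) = [13.25, 19.28, 24.47, 9.99, 17.67, 17.84, 12.69, 15.19]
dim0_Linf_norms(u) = [4.39, 4.4, 5.31, 3.03, 4.22, 3.89, 3.59, 4.26]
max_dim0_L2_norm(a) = 8.77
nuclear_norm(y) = 14.32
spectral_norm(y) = 3.31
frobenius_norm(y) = 5.96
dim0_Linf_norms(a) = [3.31, 3.95, 4.7, 3.59, 4.8, 4.06, 4.11, 4.74]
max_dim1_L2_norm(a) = 8.4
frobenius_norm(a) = 19.36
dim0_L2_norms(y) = [2.28, 2.51, 1.77, 2.28, 1.93, 1.66, 1.51, 2.62]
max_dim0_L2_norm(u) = 9.34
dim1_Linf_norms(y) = [1.42, 1.24, 2.17, 1.2, 1.51, 1.4, 1.35, 1.22]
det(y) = -1.31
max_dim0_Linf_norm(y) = 2.17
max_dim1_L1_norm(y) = 6.04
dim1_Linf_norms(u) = [3.57, 4.26, 3.6, 4.4, 4.22, 3.1, 4.39, 5.31]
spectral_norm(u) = 11.53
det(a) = -25498.43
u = a + y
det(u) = 87086.19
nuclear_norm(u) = 44.72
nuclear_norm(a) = 44.67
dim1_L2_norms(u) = [6.3, 8.07, 4.93, 7.63, 6.25, 5.43, 8.35, 6.64]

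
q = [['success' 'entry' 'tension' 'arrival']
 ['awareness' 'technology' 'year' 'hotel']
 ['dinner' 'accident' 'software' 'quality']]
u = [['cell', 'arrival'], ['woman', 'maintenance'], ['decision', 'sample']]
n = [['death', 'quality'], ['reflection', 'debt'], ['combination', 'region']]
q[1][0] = 'awareness'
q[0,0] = 'success'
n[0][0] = 'death'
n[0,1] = 'quality'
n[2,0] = 'combination'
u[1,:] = ['woman', 'maintenance']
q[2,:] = ['dinner', 'accident', 'software', 'quality']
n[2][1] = 'region'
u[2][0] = 'decision'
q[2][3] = 'quality'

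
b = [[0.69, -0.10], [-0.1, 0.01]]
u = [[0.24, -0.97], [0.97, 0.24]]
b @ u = [[0.07, -0.69], [-0.01, 0.1]]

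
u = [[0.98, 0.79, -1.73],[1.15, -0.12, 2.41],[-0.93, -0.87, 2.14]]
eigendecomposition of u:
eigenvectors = [[0.61, 0.35, -0.23], [-0.38, -0.91, 0.91], [-0.70, -0.22, 0.35]]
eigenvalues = [2.48, 0.01, 0.51]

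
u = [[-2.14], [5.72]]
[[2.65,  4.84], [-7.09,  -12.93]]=u @ [[-1.24, -2.26]]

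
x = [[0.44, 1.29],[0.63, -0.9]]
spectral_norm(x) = 1.57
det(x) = -1.21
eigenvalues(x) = [0.89, -1.35]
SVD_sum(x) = [[0.0, 1.29],  [-0.0, -0.90]] + [[0.44, -0.00], [0.63, -0.00]]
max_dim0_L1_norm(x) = 2.19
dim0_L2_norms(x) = [0.77, 1.57]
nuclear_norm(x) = 2.34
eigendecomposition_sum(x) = [[0.71, 0.51], [0.25, 0.18]] + [[-0.27, 0.78],[0.38, -1.08]]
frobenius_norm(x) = 1.75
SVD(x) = [[-0.82, 0.57], [0.57, 0.82]] @ diag([1.572927268224237, 0.7684398537794865]) @ [[-0.0, -1.0],  [1.0, -0.00]]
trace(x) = -0.46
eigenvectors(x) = [[0.94, -0.58], [0.33, 0.81]]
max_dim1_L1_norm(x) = 1.73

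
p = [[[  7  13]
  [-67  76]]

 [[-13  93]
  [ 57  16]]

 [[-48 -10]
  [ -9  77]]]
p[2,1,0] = -9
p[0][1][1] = 76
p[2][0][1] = -10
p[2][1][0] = -9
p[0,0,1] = 13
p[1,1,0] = 57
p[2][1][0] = -9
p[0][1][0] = -67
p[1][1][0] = 57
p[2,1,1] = 77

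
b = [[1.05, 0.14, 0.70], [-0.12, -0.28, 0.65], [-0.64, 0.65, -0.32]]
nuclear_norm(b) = 2.77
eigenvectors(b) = [[-0.72+0.00j, -0.72-0.00j, (-0.18+0j)], [0.16-0.37j, (0.16+0.37j), -0.74+0.00j], [0.37-0.42j, (0.37+0.42j), 0.65+0.00j]]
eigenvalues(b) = [(0.67+0.48j), (0.67-0.48j), (-0.88+0j)]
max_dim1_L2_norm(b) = 1.27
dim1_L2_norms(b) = [1.27, 0.72, 0.97]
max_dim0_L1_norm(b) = 1.81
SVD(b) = [[-0.80, 0.52, 0.28], [-0.23, -0.71, 0.66], [0.55, 0.46, 0.7]] @ diag([1.4987810882494146, 0.7112868700256136, 0.5564406868975947]) @ [[-0.78,0.21,-0.59], [0.48,0.81,-0.34], [-0.41,0.55,0.73]]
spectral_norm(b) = 1.50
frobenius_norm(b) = 1.75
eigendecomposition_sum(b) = [[(0.51+0.02j), 0.13-0.29j, (0.29-0.32j)], [(-0.12+0.26j), 0.12+0.13j, 0.10+0.22j], [(-0.27+0.29j), 0.10+0.22j, 0.04+0.33j]] + [[(0.51-0.02j), (0.13+0.29j), 0.29+0.32j], [-0.12-0.26j, (0.12-0.13j), (0.1-0.22j)], [(-0.27-0.29j), 0.10-0.22j, 0.04-0.33j]] + [[(0.03-0j), -0.13+0.00j, (0.11+0j)], [(0.12-0j), (-0.51+0j), (0.45+0j)], [(-0.1+0j), 0.45-0.00j, -0.40-0.00j]]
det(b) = -0.59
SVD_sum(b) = [[0.94, -0.25, 0.71], [0.27, -0.07, 0.21], [-0.64, 0.17, -0.49]] + [[0.18, 0.30, -0.13],[-0.24, -0.41, 0.17],[0.16, 0.27, -0.11]] + [[-0.06,  0.09,  0.11],[-0.15,  0.2,  0.27],[-0.16,  0.21,  0.28]]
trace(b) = 0.45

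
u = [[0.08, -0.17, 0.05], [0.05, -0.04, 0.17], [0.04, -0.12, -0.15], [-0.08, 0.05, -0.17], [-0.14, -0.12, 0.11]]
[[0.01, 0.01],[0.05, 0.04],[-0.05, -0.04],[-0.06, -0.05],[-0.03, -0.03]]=u @ [[0.27, 0.23], [0.16, 0.14], [0.25, 0.21]]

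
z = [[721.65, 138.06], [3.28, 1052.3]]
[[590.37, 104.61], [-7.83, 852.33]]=z @ [[0.82, -0.01],[-0.01, 0.81]]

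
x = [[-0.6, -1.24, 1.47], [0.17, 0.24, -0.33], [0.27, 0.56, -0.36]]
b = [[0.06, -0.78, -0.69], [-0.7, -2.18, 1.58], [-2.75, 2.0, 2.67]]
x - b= [[-0.66, -0.46, 2.16],[0.87, 2.42, -1.91],[3.02, -1.44, -3.03]]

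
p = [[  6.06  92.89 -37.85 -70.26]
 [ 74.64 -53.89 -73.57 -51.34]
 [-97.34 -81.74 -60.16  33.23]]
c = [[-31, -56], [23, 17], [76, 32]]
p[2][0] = -97.34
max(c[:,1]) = 32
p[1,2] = -73.57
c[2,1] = 32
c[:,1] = [-56, 17, 32]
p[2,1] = -81.74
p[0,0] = 6.06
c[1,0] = 23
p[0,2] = -37.85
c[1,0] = 23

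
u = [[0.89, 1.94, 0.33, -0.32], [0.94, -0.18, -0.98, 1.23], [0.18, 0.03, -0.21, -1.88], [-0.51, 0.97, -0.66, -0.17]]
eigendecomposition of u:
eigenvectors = [[0.09-0.26j,(0.09+0.26j),(0.87+0j),0.87-0.00j],[(-0.1+0.32j),-0.10-0.32j,(0.31+0.19j),0.31-0.19j],[(0.72+0j),(0.72-0j),0.16-0.21j,0.16+0.21j],[0.51-0.17j,0.51+0.17j,(-0.11+0.19j),-0.11-0.19j]]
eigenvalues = [(-1.52+0.4j), (-1.52-0.4j), (1.68+0.27j), (1.68-0.27j)]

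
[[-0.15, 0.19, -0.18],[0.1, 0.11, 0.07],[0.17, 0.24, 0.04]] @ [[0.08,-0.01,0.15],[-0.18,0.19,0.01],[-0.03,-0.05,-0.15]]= [[-0.04, 0.05, 0.01],[-0.01, 0.02, 0.01],[-0.03, 0.04, 0.02]]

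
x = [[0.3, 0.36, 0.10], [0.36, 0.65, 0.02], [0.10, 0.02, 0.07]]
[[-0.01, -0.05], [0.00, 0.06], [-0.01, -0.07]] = x@ [[-0.06, -0.56],  [0.04, 0.41],  [-0.03, -0.33]]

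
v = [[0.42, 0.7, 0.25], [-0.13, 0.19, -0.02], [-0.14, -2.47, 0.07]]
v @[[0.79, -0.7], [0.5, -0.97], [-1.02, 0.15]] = [[0.43, -0.94], [0.01, -0.1], [-1.42, 2.5]]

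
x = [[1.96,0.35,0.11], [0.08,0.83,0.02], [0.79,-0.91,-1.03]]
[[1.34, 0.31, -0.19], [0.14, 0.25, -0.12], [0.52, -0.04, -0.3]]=x @ [[0.67, 0.11, -0.09], [0.11, 0.3, -0.14], [-0.09, -0.14, 0.35]]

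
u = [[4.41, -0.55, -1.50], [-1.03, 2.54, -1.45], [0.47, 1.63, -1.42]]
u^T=[[4.41, -1.03, 0.47], [-0.55, 2.54, 1.63], [-1.50, -1.45, -1.42]]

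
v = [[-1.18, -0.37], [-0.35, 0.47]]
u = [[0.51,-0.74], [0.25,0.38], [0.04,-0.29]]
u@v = [[-0.34,  -0.54], [-0.43,  0.09], [0.05,  -0.15]]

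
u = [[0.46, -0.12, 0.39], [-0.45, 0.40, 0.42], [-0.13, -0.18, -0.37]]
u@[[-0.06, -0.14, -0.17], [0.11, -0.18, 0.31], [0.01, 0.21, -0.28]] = [[-0.04, 0.04, -0.22], [0.08, 0.08, 0.08], [-0.02, -0.03, 0.07]]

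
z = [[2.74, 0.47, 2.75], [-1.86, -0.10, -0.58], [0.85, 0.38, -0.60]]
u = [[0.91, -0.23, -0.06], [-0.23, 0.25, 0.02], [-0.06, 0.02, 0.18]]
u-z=[[-1.83, -0.7, -2.81], [1.63, 0.35, 0.6], [-0.91, -0.36, 0.78]]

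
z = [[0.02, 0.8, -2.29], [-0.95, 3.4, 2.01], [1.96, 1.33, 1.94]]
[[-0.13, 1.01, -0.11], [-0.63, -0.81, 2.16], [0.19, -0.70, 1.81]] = z@ [[0.18, 0.05, 0.29], [-0.14, 0.03, 0.57], [0.01, -0.43, 0.25]]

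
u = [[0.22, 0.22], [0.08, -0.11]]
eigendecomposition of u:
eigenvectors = [[0.98, -0.50], [0.21, 0.86]]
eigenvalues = [0.27, -0.16]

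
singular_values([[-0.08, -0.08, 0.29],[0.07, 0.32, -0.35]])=[0.56, 0.12]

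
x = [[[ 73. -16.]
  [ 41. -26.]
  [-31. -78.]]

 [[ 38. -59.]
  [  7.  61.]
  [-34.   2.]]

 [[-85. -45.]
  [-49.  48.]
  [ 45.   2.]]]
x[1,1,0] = 7.0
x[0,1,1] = -26.0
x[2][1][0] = -49.0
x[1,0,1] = -59.0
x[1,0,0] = 38.0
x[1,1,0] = 7.0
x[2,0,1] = -45.0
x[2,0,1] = -45.0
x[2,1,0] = -49.0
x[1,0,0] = 38.0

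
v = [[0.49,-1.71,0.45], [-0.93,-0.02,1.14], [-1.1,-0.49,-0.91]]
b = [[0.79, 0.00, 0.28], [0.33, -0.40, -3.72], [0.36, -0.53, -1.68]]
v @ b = [[-0.02, 0.45, 5.74],[-0.33, -0.60, -2.1],[-1.36, 0.68, 3.04]]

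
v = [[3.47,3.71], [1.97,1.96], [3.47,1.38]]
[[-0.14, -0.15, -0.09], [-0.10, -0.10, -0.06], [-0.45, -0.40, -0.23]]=v@[[-0.18, -0.16, -0.09], [0.13, 0.11, 0.06]]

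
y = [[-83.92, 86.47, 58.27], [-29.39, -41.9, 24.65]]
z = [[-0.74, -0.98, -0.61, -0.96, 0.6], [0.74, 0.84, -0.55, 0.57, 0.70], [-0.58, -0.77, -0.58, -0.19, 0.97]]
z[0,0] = -0.737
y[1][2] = 24.65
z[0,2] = -0.61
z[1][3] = 0.567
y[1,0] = -29.39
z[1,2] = -0.548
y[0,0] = -83.92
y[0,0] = -83.92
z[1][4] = 0.699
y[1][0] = -29.39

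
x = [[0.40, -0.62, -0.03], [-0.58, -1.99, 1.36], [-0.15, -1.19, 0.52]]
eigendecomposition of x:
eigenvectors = [[0.97, -0.3, 0.45], [-0.11, -0.78, 0.46], [0.21, -0.55, 0.77]]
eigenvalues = [0.47, -1.26, -0.27]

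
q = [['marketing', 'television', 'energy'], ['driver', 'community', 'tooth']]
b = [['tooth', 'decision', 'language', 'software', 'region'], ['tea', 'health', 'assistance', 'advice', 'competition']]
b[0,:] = ['tooth', 'decision', 'language', 'software', 'region']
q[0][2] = 'energy'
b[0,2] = 'language'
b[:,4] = ['region', 'competition']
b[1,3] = 'advice'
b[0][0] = 'tooth'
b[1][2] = 'assistance'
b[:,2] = ['language', 'assistance']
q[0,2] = 'energy'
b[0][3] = 'software'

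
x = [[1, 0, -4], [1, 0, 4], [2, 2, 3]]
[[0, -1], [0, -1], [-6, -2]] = x @ [[0, -1], [-3, 0], [0, 0]]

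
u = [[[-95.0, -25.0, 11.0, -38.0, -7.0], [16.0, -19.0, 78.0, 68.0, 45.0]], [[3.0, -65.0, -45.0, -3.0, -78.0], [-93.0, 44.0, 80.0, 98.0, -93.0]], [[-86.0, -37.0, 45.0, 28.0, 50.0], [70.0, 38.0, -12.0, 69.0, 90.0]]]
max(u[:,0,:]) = 50.0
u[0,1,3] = 68.0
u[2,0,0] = -86.0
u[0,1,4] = 45.0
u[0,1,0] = 16.0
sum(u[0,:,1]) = -44.0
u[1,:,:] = [[3.0, -65.0, -45.0, -3.0, -78.0], [-93.0, 44.0, 80.0, 98.0, -93.0]]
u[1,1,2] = 80.0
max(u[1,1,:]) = 98.0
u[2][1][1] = 38.0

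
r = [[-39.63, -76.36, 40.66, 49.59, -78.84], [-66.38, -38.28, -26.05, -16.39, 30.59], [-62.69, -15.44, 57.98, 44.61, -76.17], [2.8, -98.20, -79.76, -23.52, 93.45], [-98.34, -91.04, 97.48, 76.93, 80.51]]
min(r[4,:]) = -98.34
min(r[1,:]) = -66.38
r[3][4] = 93.45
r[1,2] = -26.05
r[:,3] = [49.59, -16.39, 44.61, -23.52, 76.93]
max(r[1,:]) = 30.59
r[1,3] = -16.39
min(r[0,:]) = -78.84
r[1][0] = -66.38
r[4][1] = -91.04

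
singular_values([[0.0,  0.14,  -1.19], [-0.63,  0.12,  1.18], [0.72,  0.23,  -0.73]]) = [1.97, 0.61, 0.27]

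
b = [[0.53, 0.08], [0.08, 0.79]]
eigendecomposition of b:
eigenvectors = [[-0.96, -0.27], [0.27, -0.96]]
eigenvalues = [0.51, 0.81]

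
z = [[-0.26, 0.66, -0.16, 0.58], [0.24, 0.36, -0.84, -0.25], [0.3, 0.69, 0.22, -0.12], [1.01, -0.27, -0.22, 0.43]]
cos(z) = [[0.64,  0.08,  0.34,  0.02], [0.23,  1.11,  0.26,  -0.02], [-0.03,  -0.34,  1.28,  0.04], [-0.02,  -0.15,  0.03,  0.60]]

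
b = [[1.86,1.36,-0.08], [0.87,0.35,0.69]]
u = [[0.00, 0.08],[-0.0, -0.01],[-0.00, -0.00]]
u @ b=[[0.07, 0.03, 0.06],[-0.01, -0.0, -0.01],[0.0, 0.0, 0.0]]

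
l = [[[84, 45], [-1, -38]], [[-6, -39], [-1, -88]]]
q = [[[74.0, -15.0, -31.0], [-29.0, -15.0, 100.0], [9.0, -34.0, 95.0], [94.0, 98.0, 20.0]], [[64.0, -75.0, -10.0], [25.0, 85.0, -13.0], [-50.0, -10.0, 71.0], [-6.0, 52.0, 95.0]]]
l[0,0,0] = 84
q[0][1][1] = -15.0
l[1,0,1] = -39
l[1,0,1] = -39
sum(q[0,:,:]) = 366.0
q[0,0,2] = -31.0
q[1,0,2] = -10.0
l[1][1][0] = -1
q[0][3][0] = 94.0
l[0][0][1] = 45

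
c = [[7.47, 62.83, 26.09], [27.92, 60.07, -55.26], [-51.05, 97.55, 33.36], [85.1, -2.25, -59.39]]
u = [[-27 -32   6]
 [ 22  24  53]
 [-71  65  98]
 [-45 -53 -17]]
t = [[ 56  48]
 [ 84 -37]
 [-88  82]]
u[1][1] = 24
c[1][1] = 60.07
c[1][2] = -55.26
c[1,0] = 27.92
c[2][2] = 33.36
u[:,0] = [-27, 22, -71, -45]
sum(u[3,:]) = -115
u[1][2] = 53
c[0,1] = 62.83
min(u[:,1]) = -53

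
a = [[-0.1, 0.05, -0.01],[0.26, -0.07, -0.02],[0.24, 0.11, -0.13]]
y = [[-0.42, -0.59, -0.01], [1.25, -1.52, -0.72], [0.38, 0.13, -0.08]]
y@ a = [[-0.11, 0.02, 0.02], [-0.69, 0.09, 0.11], [-0.02, 0.0, 0.00]]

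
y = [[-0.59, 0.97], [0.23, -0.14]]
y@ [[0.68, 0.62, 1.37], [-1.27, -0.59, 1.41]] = [[-1.63,  -0.94,  0.56], [0.33,  0.23,  0.12]]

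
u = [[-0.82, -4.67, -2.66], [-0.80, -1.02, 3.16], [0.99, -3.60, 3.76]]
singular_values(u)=[6.2, 5.39, 1.35]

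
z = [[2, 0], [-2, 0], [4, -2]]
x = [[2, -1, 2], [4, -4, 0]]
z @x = [[4, -2, 4], [-4, 2, -4], [0, 4, 8]]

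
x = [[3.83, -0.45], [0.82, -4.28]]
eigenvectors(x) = [[0.99, 0.06], [0.1, 1.0]]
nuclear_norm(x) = 8.12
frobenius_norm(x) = 5.82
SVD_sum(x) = [[1.57, -2.12], [2.34, -3.15]] + [[2.26, 1.67], [-1.52, -1.13]]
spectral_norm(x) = 4.73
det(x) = -16.02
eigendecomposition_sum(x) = [[3.81, -0.21], [0.39, -0.02]] + [[0.02, -0.24], [0.43, -4.26]]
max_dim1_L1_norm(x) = 5.1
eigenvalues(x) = [3.78, -4.23]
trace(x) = -0.45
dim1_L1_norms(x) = [4.28, 5.1]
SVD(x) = [[0.56, 0.83], [0.83, -0.56]] @ diag([4.73290180710451, 3.3855340028283365]) @ [[0.60, -0.8], [0.80, 0.6]]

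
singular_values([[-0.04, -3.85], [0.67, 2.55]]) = [4.64, 0.53]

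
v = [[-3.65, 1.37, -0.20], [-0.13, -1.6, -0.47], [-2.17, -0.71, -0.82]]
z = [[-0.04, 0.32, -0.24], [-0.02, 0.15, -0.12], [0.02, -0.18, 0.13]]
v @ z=[[0.11, -0.93, 0.69],[0.03, -0.2, 0.16],[0.08, -0.65, 0.50]]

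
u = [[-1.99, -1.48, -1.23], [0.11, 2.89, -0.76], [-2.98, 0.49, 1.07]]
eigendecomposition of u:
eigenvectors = [[0.81+0.00j, -0.30-0.12j, (-0.3+0.12j)],[0.06+0.00j, (0.24+0.55j), 0.24-0.55j],[(0.59+0j), (0.73+0j), 0.73-0.00j]]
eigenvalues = [(-2.99+0j), (2.48+0.88j), (2.48-0.88j)]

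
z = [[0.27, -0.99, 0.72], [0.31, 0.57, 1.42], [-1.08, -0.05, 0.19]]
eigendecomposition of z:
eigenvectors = [[-0.63+0.00j, -0.63-0.00j, -0.46+0.00j], [(-0.33+0.46j), (-0.33-0.46j), 0.77+0.00j], [(-0.13-0.51j), (-0.13+0.51j), (0.45+0j)]]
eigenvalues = [(-0.09+1.3j), (-0.09-1.3j), (1.21+0j)]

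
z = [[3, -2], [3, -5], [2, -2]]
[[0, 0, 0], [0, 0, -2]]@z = [[0, 0], [-4, 4]]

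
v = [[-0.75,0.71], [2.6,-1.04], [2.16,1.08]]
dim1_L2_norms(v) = [1.03, 2.8, 2.41]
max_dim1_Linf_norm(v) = 2.6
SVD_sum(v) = [[-0.81, 0.08],[2.68, -0.26],[2.04, -0.20]] + [[0.06, 0.63], [-0.08, -0.78], [0.12, 1.28]]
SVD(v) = [[-0.23, 0.39], [0.77, -0.48], [0.59, 0.79]] @ diag([3.475009665034949, 1.632332021346664]) @ [[1.0, -0.1], [0.1, 1.0]]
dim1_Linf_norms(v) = [0.75, 2.6, 2.16]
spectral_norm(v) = 3.48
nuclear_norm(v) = 5.11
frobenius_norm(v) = 3.84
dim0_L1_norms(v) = [5.51, 2.83]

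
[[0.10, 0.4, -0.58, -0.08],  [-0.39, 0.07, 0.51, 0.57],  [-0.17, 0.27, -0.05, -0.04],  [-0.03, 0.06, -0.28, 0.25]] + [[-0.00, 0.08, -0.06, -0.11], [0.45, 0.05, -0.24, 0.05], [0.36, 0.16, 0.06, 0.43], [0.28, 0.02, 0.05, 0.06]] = [[0.10, 0.48, -0.64, -0.19], [0.06, 0.12, 0.27, 0.62], [0.19, 0.43, 0.01, 0.39], [0.25, 0.08, -0.23, 0.31]]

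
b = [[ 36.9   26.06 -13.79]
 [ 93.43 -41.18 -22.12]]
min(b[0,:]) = -13.79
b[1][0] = 93.43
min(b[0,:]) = -13.79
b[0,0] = 36.9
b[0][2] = -13.79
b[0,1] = 26.06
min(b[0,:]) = -13.79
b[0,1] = 26.06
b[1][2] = -22.12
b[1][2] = -22.12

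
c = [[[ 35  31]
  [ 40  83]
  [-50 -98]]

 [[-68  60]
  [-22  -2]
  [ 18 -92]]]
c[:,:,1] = [[31, 83, -98], [60, -2, -92]]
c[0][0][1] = 31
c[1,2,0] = 18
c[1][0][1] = 60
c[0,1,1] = 83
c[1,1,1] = -2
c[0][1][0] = 40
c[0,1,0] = 40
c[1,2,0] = 18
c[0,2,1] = -98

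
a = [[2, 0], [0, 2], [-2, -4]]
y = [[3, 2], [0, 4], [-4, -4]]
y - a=[[1, 2], [0, 2], [-2, 0]]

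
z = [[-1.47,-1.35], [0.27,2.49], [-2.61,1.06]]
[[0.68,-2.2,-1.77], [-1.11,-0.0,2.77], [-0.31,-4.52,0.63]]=z@[[-0.06, 1.66, 0.2],[-0.44, -0.18, 1.09]]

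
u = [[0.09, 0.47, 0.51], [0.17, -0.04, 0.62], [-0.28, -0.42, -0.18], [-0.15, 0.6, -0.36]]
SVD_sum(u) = [[0.20, 0.30, 0.56], [0.17, 0.25, 0.46], [-0.13, -0.19, -0.36], [-0.02, -0.03, -0.06]] + [[-0.02, 0.16, -0.08], [0.03, -0.29, 0.15], [0.03, -0.24, 0.12], [-0.07, 0.63, -0.32]] + [[-0.09, 0.01, 0.03], [-0.03, 0.0, 0.01], [-0.18, 0.01, 0.06], [-0.06, 0.00, 0.02]]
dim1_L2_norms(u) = [0.7, 0.64, 0.54, 0.72]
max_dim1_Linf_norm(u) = 0.62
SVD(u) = [[-0.69, -0.22, 0.45], [-0.57, 0.39, 0.14], [0.44, 0.31, 0.84], [0.08, -0.84, 0.27]] @ diag([0.9691144120529409, 0.8453611662915457, 0.22244494797023476]) @ [[-0.30,  -0.45,  -0.84], [0.1,  -0.89,  0.44], [-0.95,  0.05,  0.32]]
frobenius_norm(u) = 1.31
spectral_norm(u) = 0.97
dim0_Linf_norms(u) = [0.28, 0.6, 0.62]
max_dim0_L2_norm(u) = 0.9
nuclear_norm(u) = 2.04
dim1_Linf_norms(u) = [0.51, 0.62, 0.42, 0.6]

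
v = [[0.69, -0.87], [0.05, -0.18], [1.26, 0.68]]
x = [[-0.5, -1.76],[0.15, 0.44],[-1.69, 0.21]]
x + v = [[0.19,-2.63], [0.2,0.26], [-0.43,0.89]]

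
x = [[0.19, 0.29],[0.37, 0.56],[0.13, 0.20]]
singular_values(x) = [0.79, 0.0]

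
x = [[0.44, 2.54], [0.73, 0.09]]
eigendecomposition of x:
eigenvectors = [[0.90, -0.85], [0.43, 0.52]]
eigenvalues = [1.64, -1.11]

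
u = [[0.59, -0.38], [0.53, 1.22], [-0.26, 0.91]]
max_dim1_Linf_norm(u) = 1.22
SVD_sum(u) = [[-0.03, -0.32], [0.13, 1.26], [0.09, 0.87]] + [[0.62, -0.06], [0.4, -0.04], [-0.35, 0.04]]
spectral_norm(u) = 1.57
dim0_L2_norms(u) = [0.83, 1.57]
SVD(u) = [[0.20, 0.76], [-0.81, 0.49], [-0.56, -0.43]] @ diag([1.5748823587720124, 0.8229493034377642]) @ [[-0.10, -0.99], [0.99, -0.1]]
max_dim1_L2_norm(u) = 1.33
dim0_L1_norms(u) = [1.38, 2.51]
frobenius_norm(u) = 1.78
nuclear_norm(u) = 2.40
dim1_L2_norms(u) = [0.7, 1.33, 0.95]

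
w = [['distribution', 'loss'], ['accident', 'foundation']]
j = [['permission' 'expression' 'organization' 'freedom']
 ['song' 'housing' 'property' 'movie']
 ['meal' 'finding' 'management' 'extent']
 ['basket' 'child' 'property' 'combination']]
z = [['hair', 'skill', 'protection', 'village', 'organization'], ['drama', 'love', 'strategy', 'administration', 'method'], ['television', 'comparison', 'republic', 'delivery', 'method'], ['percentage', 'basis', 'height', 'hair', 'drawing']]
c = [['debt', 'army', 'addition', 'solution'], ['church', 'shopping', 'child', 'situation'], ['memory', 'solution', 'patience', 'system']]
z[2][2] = 'republic'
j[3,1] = 'child'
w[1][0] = 'accident'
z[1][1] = 'love'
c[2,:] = ['memory', 'solution', 'patience', 'system']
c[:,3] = ['solution', 'situation', 'system']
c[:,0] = ['debt', 'church', 'memory']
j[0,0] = 'permission'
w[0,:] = ['distribution', 'loss']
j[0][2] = 'organization'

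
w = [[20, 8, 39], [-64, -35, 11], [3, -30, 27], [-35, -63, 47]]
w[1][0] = -64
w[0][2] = 39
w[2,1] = -30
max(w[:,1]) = 8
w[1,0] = -64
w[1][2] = 11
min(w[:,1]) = -63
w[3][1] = -63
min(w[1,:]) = -64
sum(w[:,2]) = 124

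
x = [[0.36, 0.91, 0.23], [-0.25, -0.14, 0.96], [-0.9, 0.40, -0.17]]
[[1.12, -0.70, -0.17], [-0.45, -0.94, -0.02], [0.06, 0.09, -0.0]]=x @ [[0.46,  -0.10,  -0.05], [1.10,  -0.46,  -0.15], [-0.19,  -1.07,  -0.06]]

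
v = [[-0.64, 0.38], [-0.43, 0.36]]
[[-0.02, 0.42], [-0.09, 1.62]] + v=[[-0.66, 0.80], [-0.52, 1.98]]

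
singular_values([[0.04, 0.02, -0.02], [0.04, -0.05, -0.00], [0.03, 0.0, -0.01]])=[0.07, 0.05, 0.0]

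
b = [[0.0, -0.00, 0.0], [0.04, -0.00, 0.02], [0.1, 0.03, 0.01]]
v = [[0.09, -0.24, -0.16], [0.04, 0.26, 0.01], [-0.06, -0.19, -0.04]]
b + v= [[0.09, -0.24, -0.16], [0.08, 0.26, 0.03], [0.04, -0.16, -0.03]]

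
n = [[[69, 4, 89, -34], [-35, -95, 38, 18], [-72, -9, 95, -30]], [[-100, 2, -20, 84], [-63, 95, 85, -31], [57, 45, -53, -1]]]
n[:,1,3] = [18, -31]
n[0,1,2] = 38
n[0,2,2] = 95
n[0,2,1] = -9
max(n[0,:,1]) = 4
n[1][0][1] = 2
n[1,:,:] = [[-100, 2, -20, 84], [-63, 95, 85, -31], [57, 45, -53, -1]]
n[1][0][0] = -100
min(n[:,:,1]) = -95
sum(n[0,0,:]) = 128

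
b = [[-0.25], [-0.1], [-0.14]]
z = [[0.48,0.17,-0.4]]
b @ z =[[-0.12, -0.04, 0.1], [-0.05, -0.02, 0.04], [-0.07, -0.02, 0.06]]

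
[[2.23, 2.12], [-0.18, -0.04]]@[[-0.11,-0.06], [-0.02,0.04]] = [[-0.29, -0.05], [0.02, 0.01]]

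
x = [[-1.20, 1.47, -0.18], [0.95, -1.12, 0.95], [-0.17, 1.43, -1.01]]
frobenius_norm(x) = 3.13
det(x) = 1.24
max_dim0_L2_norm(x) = 2.34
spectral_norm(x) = 2.95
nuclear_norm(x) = 4.33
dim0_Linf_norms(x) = [1.2, 1.47, 1.01]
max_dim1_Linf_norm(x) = 1.47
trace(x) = -3.33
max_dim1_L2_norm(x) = 1.91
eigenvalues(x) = [-2.86, -0.93, 0.46]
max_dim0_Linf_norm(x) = 1.47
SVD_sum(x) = [[-0.83, 1.4, -0.73], [0.79, -1.34, 0.7], [-0.75, 1.27, -0.66]] + [[-0.46, -0.04, 0.45], [-0.03, -0.0, 0.03], [0.48, 0.04, -0.46]] + [[0.09, 0.11, 0.1],[0.19, 0.23, 0.22],[0.1, 0.12, 0.12]]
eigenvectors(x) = [[0.59, -0.71, 0.51], [-0.61, -0.04, 0.65], [0.52, 0.70, 0.57]]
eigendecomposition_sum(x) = [[-0.83, 1.33, -0.76],[0.86, -1.36, 0.78],[-0.74, 1.17, -0.67]] + [[-0.46, -0.05, 0.47],  [-0.03, -0.0, 0.03],  [0.46, 0.05, -0.46]] + [[0.1, 0.19, 0.11], [0.12, 0.24, 0.14], [0.11, 0.21, 0.12]]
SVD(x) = [[-0.6, -0.7, 0.39], [0.58, -0.05, 0.81], [-0.55, 0.72, 0.43]] @ diag([2.9530081180718564, 0.9293201147851655, 0.45023013988115174]) @ [[0.46, -0.79, 0.41], [0.72, 0.06, -0.69], [0.52, 0.62, 0.59]]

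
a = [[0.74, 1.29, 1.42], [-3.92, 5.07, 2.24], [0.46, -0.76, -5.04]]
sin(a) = [[2.42, -1.19, -0.09], [3.88, -1.72, -0.09], [-0.27, 0.18, 0.99]]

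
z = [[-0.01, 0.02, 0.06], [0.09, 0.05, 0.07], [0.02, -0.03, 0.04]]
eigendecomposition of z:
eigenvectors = [[0.80+0.00j, (-0.23-0.16j), (-0.23+0.16j)],  [-0.49+0.00j, (-0.87+0j), (-0.87-0j)],  [(-0.35+0j), 0.13-0.38j, (0.13+0.38j)]]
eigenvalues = [(-0.05+0j), (0.06+0.05j), (0.06-0.05j)]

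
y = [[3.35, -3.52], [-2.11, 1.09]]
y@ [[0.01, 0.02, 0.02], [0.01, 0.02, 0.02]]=[[-0.0, -0.00, -0.0], [-0.01, -0.02, -0.02]]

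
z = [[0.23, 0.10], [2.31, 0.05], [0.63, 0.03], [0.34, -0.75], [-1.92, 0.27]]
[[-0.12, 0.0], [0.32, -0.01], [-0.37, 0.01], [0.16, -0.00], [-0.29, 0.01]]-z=[[-0.35, -0.1],[-1.99, -0.06],[-1.00, -0.02],[-0.18, 0.75],[1.63, -0.26]]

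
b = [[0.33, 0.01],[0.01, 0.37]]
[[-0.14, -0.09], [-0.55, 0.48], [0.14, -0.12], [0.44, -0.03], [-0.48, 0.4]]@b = [[-0.05, -0.03],[-0.18, 0.17],[0.05, -0.04],[0.14, -0.01],[-0.15, 0.14]]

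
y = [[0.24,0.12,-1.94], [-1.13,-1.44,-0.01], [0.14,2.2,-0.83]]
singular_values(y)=[2.94, 1.84, 0.85]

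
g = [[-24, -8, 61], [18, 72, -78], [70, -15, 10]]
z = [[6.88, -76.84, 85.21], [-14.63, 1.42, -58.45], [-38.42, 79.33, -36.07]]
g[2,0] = 70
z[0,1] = -76.84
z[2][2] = -36.07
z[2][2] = -36.07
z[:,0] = [6.88, -14.63, -38.42]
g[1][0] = 18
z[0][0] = 6.88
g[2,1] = -15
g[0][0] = -24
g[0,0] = -24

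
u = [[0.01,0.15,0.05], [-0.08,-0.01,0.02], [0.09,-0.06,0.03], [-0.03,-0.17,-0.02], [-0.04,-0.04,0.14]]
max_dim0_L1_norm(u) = 0.43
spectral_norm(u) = 0.24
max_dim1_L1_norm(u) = 0.22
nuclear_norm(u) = 0.52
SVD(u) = [[-0.64,0.22,-0.1], [0.06,0.32,0.52], [0.21,-0.04,-0.82], [0.72,0.01,0.13], [0.13,0.92,-0.2]] @ diag([0.2393588757500547, 0.1585626775083743, 0.12314709050986618]) @ [[-0.08, -0.99, -0.09], [-0.41, -0.05, 0.91], [-0.91, 0.11, -0.40]]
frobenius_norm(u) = 0.31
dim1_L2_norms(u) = [0.16, 0.08, 0.11, 0.17, 0.15]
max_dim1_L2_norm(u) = 0.17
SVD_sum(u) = [[0.01,  0.15,  0.01], [-0.0,  -0.01,  -0.00], [-0.0,  -0.05,  -0.0], [-0.01,  -0.17,  -0.02], [-0.00,  -0.03,  -0.0]] + [[-0.01, -0.0, 0.03], [-0.02, -0.00, 0.05], [0.00, 0.0, -0.01], [-0.00, -0.0, 0.0], [-0.06, -0.01, 0.13]] + [[0.01, -0.00, 0.01], [-0.06, 0.01, -0.03], [0.09, -0.01, 0.04], [-0.01, 0.00, -0.01], [0.02, -0.00, 0.01]]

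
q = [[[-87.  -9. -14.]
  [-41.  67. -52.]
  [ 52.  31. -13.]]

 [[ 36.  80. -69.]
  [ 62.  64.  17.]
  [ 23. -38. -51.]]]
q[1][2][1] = -38.0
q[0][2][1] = 31.0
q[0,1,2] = -52.0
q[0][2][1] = 31.0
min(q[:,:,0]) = -87.0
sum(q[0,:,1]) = 89.0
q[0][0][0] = -87.0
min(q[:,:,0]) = -87.0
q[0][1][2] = -52.0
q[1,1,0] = 62.0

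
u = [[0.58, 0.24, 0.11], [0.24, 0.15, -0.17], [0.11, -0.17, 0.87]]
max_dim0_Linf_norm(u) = 0.87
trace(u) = 1.60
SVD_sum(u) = [[0.04,-0.03,0.18], [-0.03,0.02,-0.13], [0.18,-0.13,0.86]] + [[0.54, 0.27, -0.08], [0.27, 0.13, -0.04], [-0.08, -0.04, 0.01]] + [[-0.0, 0.00, 0.0], [0.00, -0.0, -0.00], [0.00, -0.00, -0.00]]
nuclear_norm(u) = 1.61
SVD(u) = [[0.21, 0.89, -0.41],[-0.15, 0.44, 0.89],[0.97, -0.12, 0.22]] @ diag([0.919803178191992, 0.6833390372793305, 0.0031422154713226158]) @ [[0.21, -0.15, 0.97], [0.89, 0.44, -0.12], [0.41, -0.89, -0.22]]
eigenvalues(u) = [-0.0, 0.68, 0.92]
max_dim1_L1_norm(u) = 1.15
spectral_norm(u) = 0.92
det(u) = -0.00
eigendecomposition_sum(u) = [[-0.0, 0.0, 0.00], [0.0, -0.00, -0.0], [0.0, -0.0, -0.0]] + [[0.54, 0.27, -0.08],[0.27, 0.13, -0.04],[-0.08, -0.04, 0.01]] + [[0.04,  -0.03,  0.18], [-0.03,  0.02,  -0.13], [0.18,  -0.13,  0.86]]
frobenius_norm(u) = 1.15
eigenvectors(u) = [[-0.41,0.89,0.21], [0.89,0.44,-0.15], [0.22,-0.12,0.97]]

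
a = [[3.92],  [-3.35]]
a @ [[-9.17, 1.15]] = [[-35.95, 4.51], [30.72, -3.85]]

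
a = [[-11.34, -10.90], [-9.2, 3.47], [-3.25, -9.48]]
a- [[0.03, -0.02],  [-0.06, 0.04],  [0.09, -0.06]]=[[-11.37,-10.88], [-9.14,3.43], [-3.34,-9.42]]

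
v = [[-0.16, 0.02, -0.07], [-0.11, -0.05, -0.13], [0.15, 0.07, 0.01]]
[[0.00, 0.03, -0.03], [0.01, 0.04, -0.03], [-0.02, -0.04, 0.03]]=v @ [[-0.06, -0.16, 0.13], [-0.22, -0.20, 0.12], [0.07, -0.09, 0.10]]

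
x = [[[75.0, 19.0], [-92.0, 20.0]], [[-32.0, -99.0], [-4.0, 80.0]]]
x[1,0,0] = -32.0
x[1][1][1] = 80.0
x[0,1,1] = 20.0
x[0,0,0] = 75.0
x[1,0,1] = -99.0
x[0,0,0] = 75.0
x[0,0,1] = 19.0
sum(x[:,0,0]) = 43.0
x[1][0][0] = -32.0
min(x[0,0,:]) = 19.0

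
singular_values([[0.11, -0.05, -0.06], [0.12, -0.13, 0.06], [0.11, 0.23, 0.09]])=[0.28, 0.2, 0.09]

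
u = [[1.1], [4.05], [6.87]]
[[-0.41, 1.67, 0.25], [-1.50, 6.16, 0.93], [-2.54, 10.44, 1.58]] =u @ [[-0.37, 1.52, 0.23]]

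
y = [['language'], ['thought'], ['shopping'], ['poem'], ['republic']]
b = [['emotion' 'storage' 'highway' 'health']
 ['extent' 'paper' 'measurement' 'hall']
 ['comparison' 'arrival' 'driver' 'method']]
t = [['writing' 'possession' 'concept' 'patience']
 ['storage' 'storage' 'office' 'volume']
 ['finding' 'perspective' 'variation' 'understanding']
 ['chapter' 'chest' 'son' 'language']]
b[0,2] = 'highway'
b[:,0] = ['emotion', 'extent', 'comparison']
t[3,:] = ['chapter', 'chest', 'son', 'language']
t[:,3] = ['patience', 'volume', 'understanding', 'language']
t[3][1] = 'chest'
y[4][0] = 'republic'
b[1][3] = 'hall'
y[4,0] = 'republic'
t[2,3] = 'understanding'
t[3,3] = 'language'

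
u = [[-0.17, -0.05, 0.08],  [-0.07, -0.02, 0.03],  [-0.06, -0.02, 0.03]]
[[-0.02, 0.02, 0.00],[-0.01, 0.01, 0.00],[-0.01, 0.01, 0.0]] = u @ [[0.14, -0.03, -0.13], [-0.14, 0.07, 0.14], [-0.04, 0.25, -0.13]]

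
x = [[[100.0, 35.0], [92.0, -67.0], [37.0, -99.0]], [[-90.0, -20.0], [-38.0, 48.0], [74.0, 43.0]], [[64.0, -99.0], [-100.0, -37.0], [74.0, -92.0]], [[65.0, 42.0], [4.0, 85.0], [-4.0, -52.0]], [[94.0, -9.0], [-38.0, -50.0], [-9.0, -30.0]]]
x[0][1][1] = -67.0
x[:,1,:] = [[92.0, -67.0], [-38.0, 48.0], [-100.0, -37.0], [4.0, 85.0], [-38.0, -50.0]]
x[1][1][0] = -38.0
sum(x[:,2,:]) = -58.0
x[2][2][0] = 74.0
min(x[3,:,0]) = -4.0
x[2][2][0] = 74.0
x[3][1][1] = 85.0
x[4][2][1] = -30.0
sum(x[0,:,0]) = 229.0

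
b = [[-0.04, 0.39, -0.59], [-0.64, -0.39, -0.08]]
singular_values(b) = [0.79, 0.67]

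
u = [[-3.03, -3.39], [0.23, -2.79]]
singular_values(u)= [5.01, 1.84]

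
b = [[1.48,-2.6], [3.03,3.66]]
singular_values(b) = [4.92, 2.7]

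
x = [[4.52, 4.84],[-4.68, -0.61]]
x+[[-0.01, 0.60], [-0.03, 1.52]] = [[4.51,  5.44], [-4.71,  0.91]]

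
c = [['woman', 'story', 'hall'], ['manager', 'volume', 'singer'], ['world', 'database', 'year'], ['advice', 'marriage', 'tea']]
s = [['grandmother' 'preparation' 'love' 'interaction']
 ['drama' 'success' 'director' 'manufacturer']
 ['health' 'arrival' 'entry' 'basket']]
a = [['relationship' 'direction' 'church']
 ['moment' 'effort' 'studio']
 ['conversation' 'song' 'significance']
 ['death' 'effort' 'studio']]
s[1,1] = 'success'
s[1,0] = 'drama'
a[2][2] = 'significance'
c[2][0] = 'world'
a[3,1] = 'effort'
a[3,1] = 'effort'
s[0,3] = 'interaction'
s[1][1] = 'success'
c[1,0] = 'manager'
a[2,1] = 'song'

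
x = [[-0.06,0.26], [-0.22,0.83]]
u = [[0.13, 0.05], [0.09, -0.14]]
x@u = [[0.02, -0.04], [0.05, -0.13]]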